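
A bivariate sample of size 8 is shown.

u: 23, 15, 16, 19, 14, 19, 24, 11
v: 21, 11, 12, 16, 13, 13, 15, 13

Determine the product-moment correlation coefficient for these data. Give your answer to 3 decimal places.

n = 8, Σu = 141, Σv = 114, Σu² = 2625, Σv² = 1694, Σuv = 2076
nΣuv − ΣuΣv = 16608 − 16074 = 534
nΣu² − (Σu)² = 21000 − 19881 = 1119; nΣv² − (Σv)² = 13552 − 12996 = 556
r = 534 / √(1119 × 556) = 534 / 788.7737 ≈ 0.677

0.677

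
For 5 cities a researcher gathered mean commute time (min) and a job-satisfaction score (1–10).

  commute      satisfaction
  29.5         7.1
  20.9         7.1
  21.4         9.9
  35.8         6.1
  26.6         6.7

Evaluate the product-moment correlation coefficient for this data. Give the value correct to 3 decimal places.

-0.666

n = 5, Σx = 134.2, Σy = 36.9, Σx² = 3754.22, Σy² = 280.93, Σxy = 966.3
nΣxy − ΣxΣy = 4831.5 − 4951.98 = -120.48
nΣx² − (Σx)² = 18771.1 − 18009.64 = 761.46; nΣy² − (Σy)² = 1404.65 − 1361.61 = 43.04
r = -120.48 / √(761.46 × 43.04) = -120.48 / 181.0338 ≈ -0.666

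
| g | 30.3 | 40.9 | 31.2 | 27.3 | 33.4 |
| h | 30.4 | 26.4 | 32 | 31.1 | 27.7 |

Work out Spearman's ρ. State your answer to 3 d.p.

Rank g: 2, 5, 3, 1, 4
Rank h: 3, 1, 5, 4, 2
d = rank(g) − rank(h): -1, 4, -2, -3, 2; Σd² = 34
ρ = 1 − 6Σd² / [n(n²−1)] = 1 − 6×34 / (5×24) = 1 − 204/120 ≈ -0.700

-0.700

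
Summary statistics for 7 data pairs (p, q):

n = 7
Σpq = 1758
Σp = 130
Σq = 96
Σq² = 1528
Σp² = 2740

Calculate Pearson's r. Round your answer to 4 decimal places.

r = (nΣpq − ΣpΣq) / √[(nΣp² − (Σp)²)(nΣq² − (Σq)²)]
Numerator: 7×1758 − 130×96 = -174
Denominator: √[(19180 − 16900)(10696 − 9216)] = √[2280 × 1480] = 1836.9540
r = -174 / 1836.9540 ≈ -0.0947

-0.0947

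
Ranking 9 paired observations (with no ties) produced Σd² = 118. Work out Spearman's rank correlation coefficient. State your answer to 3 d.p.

0.017

ρ = 1 − 6Σd² / [n(n²−1)] = 1 − 6×118 / (9×80)
  = 1 − 708/720 = 1 − 0.9833 ≈ 0.017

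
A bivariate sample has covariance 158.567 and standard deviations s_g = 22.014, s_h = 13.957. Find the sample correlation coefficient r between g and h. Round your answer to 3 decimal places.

0.516

r = Cov(g,h) / (s_g · s_h) = 158.567 / (22.014 × 13.957)
  = 158.567 / 307.2494 ≈ 0.516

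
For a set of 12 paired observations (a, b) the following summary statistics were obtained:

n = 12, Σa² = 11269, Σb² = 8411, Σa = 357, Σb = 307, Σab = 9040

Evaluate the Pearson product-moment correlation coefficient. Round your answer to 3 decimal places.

-0.155

r = (nΣab − ΣaΣb) / √[(nΣa² − (Σa)²)(nΣb² − (Σb)²)]
Numerator: 12×9040 − 357×307 = -1119
Denominator: √[(135228 − 127449)(100932 − 94249)] = √[7779 × 6683] = 7210.2051
r = -1119 / 7210.2051 ≈ -0.155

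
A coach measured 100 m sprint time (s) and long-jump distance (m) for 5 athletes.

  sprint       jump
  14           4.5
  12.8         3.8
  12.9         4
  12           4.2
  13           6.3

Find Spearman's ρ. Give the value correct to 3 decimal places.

Rank sprint: 5, 2, 3, 1, 4
Rank jump: 4, 1, 2, 3, 5
d = rank(sprint) − rank(jump): 1, 1, 1, -2, -1; Σd² = 8
ρ = 1 − 6Σd² / [n(n²−1)] = 1 − 6×8 / (5×24) = 1 − 48/120 ≈ 0.600

0.600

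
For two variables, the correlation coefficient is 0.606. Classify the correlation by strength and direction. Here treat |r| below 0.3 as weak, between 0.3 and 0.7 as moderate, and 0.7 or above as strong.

moderate positive

r = 0.606 > 0 so the relationship is positive.
|r| = 0.606, which falls in the moderate range.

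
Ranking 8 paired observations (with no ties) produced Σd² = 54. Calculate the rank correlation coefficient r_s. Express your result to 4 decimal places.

ρ = 1 − 6Σd² / [n(n²−1)] = 1 − 6×54 / (8×63)
  = 1 − 324/504 = 1 − 0.64286 ≈ 0.3571

0.3571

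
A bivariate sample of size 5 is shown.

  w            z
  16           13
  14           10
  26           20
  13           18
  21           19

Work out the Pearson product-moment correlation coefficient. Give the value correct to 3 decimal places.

0.653

n = 5, Σw = 90, Σz = 80, Σw² = 1738, Σz² = 1354, Σwz = 1501
nΣwz − ΣwΣz = 7505 − 7200 = 305
nΣw² − (Σw)² = 8690 − 8100 = 590; nΣz² − (Σz)² = 6770 − 6400 = 370
r = 305 / √(590 × 370) = 305 / 467.2259 ≈ 0.653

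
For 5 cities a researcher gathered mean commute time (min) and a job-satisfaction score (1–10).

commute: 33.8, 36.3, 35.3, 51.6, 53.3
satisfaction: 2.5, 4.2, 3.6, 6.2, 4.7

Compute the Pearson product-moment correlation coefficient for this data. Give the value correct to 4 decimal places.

n = 5, Σx = 210.3, Σy = 21.2, Σx² = 9209.67, Σy² = 97.38, Σxy = 934.47
nΣxy − ΣxΣy = 4672.35 − 4458.36 = 213.99
nΣx² − (Σx)² = 46048.35 − 44226.09 = 1822.26; nΣy² − (Σy)² = 486.9 − 449.44 = 37.46
r = 213.99 / √(1822.26 × 37.46) = 213.99 / 261.2697 ≈ 0.8190

0.8190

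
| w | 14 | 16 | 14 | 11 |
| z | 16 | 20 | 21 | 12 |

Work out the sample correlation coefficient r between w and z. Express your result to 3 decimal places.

n = 4, Σw = 55, Σz = 69, Σw² = 769, Σz² = 1241, Σwz = 970
nΣwz − ΣwΣz = 3880 − 3795 = 85
nΣw² − (Σw)² = 3076 − 3025 = 51; nΣz² − (Σz)² = 4964 − 4761 = 203
r = 85 / √(51 × 203) = 85 / 101.7497 ≈ 0.835

0.835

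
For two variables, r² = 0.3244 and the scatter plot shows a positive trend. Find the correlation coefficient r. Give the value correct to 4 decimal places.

0.5696

|r| = √0.3244 = 0.5696
The association is positive, so r = 0.5696.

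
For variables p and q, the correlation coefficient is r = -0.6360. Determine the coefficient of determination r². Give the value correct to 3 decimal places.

r² = (-0.6360)² = 0.404

0.404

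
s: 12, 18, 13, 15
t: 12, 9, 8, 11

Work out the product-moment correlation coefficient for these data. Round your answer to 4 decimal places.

n = 4, Σs = 58, Σt = 40, Σs² = 862, Σt² = 410, Σst = 575
nΣst − ΣsΣt = 2300 − 2320 = -20
nΣs² − (Σs)² = 3448 − 3364 = 84; nΣt² − (Σt)² = 1640 − 1600 = 40
r = -20 / √(84 × 40) = -20 / 57.9655 ≈ -0.3450

-0.3450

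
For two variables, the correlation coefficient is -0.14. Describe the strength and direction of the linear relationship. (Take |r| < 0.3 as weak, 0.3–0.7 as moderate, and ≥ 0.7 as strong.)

weak negative

r = -0.14 < 0 so the relationship is negative.
|r| = 0.14, which falls in the weak range.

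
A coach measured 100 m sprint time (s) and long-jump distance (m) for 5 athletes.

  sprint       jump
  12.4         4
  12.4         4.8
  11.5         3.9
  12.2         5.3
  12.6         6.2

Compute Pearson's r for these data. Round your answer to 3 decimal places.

n = 5, Σx = 61.1, Σy = 24.2, Σx² = 747.37, Σy² = 120.78, Σxy = 296.75
nΣxy − ΣxΣy = 1483.75 − 1478.62 = 5.13
nΣx² − (Σx)² = 3736.85 − 3733.21 = 3.64; nΣy² − (Σy)² = 603.9 − 585.64 = 18.26
r = 5.13 / √(3.64 × 18.26) = 5.13 / 8.1527 ≈ 0.629

0.629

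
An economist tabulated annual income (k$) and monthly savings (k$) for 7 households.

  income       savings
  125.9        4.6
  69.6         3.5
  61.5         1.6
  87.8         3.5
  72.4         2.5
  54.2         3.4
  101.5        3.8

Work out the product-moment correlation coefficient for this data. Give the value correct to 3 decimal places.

0.726

n = 7, Σx = 572.9, Σy = 22.9, Σx² = 50667.71, Σy² = 80.47, Σxy = 1979.42
nΣxy − ΣxΣy = 13855.94 − 13119.41 = 736.53
nΣx² − (Σx)² = 354673.97 − 328214.41 = 26459.56; nΣy² − (Σy)² = 563.29 − 524.41 = 38.88
r = 736.53 / √(26459.56 × 38.88) = 736.53 / 1014.2720 ≈ 0.726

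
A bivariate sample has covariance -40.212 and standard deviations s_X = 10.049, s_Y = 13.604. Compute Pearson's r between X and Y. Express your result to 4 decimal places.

r = Cov(X,Y) / (s_X · s_Y) = -40.212 / (10.049 × 13.604)
  = -40.212 / 136.7066 ≈ -0.2941

-0.2941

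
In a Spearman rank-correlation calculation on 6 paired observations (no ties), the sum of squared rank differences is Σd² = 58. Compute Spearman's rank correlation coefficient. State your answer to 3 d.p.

-0.657

ρ = 1 − 6Σd² / [n(n²−1)] = 1 − 6×58 / (6×35)
  = 1 − 348/210 = 1 − 1.6571 ≈ -0.657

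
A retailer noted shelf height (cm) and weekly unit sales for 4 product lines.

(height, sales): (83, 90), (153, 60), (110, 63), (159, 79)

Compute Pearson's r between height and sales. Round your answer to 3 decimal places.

-0.474

n = 4, Σx = 505, Σy = 292, Σx² = 67679, Σy² = 21910, Σxy = 36141
nΣxy − ΣxΣy = 144564 − 147460 = -2896
nΣx² − (Σx)² = 270716 − 255025 = 15691; nΣy² − (Σy)² = 87640 − 85264 = 2376
r = -2896 / √(15691 × 2376) = -2896 / 6105.8837 ≈ -0.474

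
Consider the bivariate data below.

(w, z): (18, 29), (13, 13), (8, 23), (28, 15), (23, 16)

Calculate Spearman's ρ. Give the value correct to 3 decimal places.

Rank w: 3, 2, 1, 5, 4
Rank z: 5, 1, 4, 2, 3
d = rank(w) − rank(z): -2, 1, -3, 3, 1; Σd² = 24
ρ = 1 − 6Σd² / [n(n²−1)] = 1 − 6×24 / (5×24) = 1 − 144/120 ≈ -0.200

-0.200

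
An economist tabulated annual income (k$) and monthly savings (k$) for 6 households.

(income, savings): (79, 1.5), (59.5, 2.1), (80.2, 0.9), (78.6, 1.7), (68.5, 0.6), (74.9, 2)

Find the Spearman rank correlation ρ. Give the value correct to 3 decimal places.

-0.429

Rank income: 5, 1, 6, 4, 2, 3
Rank savings: 3, 6, 2, 4, 1, 5
d = rank(income) − rank(savings): 2, -5, 4, 0, 1, -2; Σd² = 50
ρ = 1 − 6Σd² / [n(n²−1)] = 1 − 6×50 / (6×35) = 1 − 300/210 ≈ -0.429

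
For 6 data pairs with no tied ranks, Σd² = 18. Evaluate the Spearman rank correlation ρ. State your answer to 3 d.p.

0.486

ρ = 1 − 6Σd² / [n(n²−1)] = 1 − 6×18 / (6×35)
  = 1 − 108/210 = 1 − 0.5143 ≈ 0.486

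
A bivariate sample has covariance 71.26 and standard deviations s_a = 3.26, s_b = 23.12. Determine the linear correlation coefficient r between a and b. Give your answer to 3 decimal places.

r = Cov(a,b) / (s_a · s_b) = 71.26 / (3.26 × 23.12)
  = 71.26 / 75.3712 ≈ 0.945

0.945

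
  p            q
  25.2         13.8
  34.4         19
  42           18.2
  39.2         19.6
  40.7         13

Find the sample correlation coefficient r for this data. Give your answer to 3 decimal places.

0.338

n = 5, Σp = 181.5, Σq = 83.6, Σp² = 6775.53, Σq² = 1435.84, Σpq = 3063.18
nΣpq − ΣpΣq = 15315.9 − 15173.4 = 142.5
nΣp² − (Σp)² = 33877.65 − 32942.25 = 935.4; nΣq² − (Σq)² = 7179.2 − 6988.96 = 190.24
r = 142.5 / √(935.4 × 190.24) = 142.5 / 421.8418 ≈ 0.338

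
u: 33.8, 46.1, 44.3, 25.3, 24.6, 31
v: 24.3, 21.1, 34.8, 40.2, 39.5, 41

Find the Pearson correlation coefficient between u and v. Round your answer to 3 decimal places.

n = 6, Σu = 205.1, Σv = 200.9, Σu² = 7436.39, Σv² = 7104.03, Σuv = 6595.45
nΣuv − ΣuΣv = 39572.7 − 41204.59 = -1631.89
nΣu² − (Σu)² = 44618.34 − 42066.01 = 2552.33; nΣv² − (Σv)² = 42624.18 − 40360.81 = 2263.37
r = -1631.89 / √(2552.33 × 2263.37) = -1631.89 / 2403.5114 ≈ -0.679

-0.679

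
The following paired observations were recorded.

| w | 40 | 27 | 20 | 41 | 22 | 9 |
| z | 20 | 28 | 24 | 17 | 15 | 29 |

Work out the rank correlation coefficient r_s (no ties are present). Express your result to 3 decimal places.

Rank w: 5, 4, 2, 6, 3, 1
Rank z: 3, 5, 4, 2, 1, 6
d = rank(w) − rank(z): 2, -1, -2, 4, 2, -5; Σd² = 54
ρ = 1 − 6Σd² / [n(n²−1)] = 1 − 6×54 / (6×35) = 1 − 324/210 ≈ -0.543

-0.543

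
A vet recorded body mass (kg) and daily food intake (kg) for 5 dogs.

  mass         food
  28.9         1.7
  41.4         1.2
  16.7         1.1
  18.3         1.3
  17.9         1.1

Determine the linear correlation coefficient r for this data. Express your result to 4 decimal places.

0.2813

n = 5, Σx = 123.2, Σy = 6.4, Σx² = 3483.36, Σy² = 8.44, Σxy = 160.66
nΣxy − ΣxΣy = 803.3 − 788.48 = 14.82
nΣx² − (Σx)² = 17416.8 − 15178.24 = 2238.56; nΣy² − (Σy)² = 42.2 − 40.96 = 1.24
r = 14.82 / √(2238.56 × 1.24) = 14.82 / 52.6860 ≈ 0.2813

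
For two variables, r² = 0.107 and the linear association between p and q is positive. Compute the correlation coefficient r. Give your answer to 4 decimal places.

0.3271

|r| = √0.107 = 0.3271
The association is positive, so r = 0.3271.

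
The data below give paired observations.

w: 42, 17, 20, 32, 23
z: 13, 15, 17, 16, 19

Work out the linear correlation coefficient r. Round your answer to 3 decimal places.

-0.593

n = 5, Σw = 134, Σz = 80, Σw² = 4006, Σz² = 1300, Σwz = 2090
nΣwz − ΣwΣz = 10450 − 10720 = -270
nΣw² − (Σw)² = 20030 − 17956 = 2074; nΣz² − (Σz)² = 6500 − 6400 = 100
r = -270 / √(2074 × 100) = -270 / 455.4119 ≈ -0.593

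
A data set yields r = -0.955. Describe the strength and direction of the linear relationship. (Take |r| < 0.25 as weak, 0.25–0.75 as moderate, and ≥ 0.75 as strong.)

r = -0.955 < 0 so the relationship is negative.
|r| = 0.955, which falls in the strong range.

strong negative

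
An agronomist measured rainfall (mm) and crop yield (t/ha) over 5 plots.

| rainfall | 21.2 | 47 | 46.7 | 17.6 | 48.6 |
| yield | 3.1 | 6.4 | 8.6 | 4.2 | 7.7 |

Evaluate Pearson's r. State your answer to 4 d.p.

0.9075

n = 5, Σx = 181.1, Σy = 30, Σx² = 7511.05, Σy² = 201.46, Σxy = 1216.28
nΣxy − ΣxΣy = 6081.4 − 5433 = 648.4
nΣx² − (Σx)² = 37555.25 − 32797.21 = 4758.04; nΣy² − (Σy)² = 1007.3 − 900 = 107.3
r = 648.4 / √(4758.04 × 107.3) = 648.4 / 714.5192 ≈ 0.9075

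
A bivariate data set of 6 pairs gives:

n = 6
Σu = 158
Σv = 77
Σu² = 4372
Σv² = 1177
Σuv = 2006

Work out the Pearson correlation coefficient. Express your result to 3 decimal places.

-0.108

r = (nΣuv − ΣuΣv) / √[(nΣu² − (Σu)²)(nΣv² − (Σv)²)]
Numerator: 6×2006 − 158×77 = -130
Denominator: √[(26232 − 24964)(7062 − 5929)] = √[1268 × 1133] = 1198.6009
r = -130 / 1198.6009 ≈ -0.108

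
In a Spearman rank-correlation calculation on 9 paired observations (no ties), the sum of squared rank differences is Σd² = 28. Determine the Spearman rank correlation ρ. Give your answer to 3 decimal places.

0.767

ρ = 1 − 6Σd² / [n(n²−1)] = 1 − 6×28 / (9×80)
  = 1 − 168/720 = 1 − 0.2333 ≈ 0.767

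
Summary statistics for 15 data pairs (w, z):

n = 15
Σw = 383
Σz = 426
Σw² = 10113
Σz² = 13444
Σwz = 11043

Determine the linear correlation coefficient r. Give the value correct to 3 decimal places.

r = (nΣwz − ΣwΣz) / √[(nΣw² − (Σw)²)(nΣz² − (Σz)²)]
Numerator: 15×11043 − 383×426 = 2487
Denominator: √[(151695 − 146689)(201660 − 181476)] = √[5006 × 20184] = 10051.9204
r = 2487 / 10051.9204 ≈ 0.247

0.247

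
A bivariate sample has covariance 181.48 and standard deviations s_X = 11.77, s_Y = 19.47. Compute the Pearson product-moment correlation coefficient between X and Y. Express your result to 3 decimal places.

0.792

r = Cov(X,Y) / (s_X · s_Y) = 181.48 / (11.77 × 19.47)
  = 181.48 / 229.1619 ≈ 0.792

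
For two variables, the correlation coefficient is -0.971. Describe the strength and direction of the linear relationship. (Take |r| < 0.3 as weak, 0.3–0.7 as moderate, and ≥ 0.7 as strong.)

strong negative

r = -0.971 < 0 so the relationship is negative.
|r| = 0.971, which falls in the strong range.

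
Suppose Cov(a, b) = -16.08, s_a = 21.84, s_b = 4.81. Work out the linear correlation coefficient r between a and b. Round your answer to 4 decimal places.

r = Cov(a,b) / (s_a · s_b) = -16.08 / (21.84 × 4.81)
  = -16.08 / 105.0504 ≈ -0.1531

-0.1531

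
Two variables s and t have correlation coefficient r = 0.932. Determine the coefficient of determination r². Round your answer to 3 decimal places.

r² = (0.932)² = 0.869

0.869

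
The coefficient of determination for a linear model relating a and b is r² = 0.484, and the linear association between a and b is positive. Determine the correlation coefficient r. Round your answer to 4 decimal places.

|r| = √0.484 = 0.6957
The association is positive, so r = 0.6957.

0.6957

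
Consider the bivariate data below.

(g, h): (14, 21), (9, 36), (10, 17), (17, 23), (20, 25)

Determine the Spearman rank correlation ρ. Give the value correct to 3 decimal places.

Rank g: 3, 1, 2, 4, 5
Rank h: 2, 5, 1, 3, 4
d = rank(g) − rank(h): 1, -4, 1, 1, 1; Σd² = 20
ρ = 1 − 6Σd² / [n(n²−1)] = 1 − 6×20 / (5×24) = 1 − 120/120 ≈ 0.000

0.000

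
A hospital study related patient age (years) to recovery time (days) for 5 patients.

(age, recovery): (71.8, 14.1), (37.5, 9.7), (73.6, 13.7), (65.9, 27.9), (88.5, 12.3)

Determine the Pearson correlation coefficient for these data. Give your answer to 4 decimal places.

0.1313

n = 5, Σx = 337.3, Σy = 77.7, Σx² = 24153.51, Σy² = 1410.29, Σxy = 5311.61
nΣxy − ΣxΣy = 26558.05 − 26208.21 = 349.84
nΣx² − (Σx)² = 120767.55 − 113771.29 = 6996.26; nΣy² − (Σy)² = 7051.45 − 6037.29 = 1014.16
r = 349.84 / √(6996.26 × 1014.16) = 349.84 / 2663.7055 ≈ 0.1313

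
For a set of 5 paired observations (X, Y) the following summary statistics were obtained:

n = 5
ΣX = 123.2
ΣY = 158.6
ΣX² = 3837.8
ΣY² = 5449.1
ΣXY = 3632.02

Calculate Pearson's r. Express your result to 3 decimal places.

-0.476

r = (nΣXY − ΣXΣY) / √[(nΣX² − (ΣX)²)(nΣY² − (ΣY)²)]
Numerator: 5×3632.02 − 123.2×158.6 = -1379.42
Denominator: √[(19189 − 15178.24)(27245.5 − 25153.96)] = √[4010.76 × 2091.54] = 2896.3192
r = -1379.42 / 2896.3192 ≈ -0.476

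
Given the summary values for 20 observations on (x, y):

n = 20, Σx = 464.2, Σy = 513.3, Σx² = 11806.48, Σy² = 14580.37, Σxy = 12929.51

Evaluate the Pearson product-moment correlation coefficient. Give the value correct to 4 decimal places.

r = (nΣxy − ΣxΣy) / √[(nΣx² − (Σx)²)(nΣy² − (Σy)²)]
Numerator: 20×12929.51 − 464.2×513.3 = 20316.34
Denominator: √[(236129.6 − 215481.64)(291607.4 − 263476.89)] = √[20647.96 × 28130.51] = 24100.5735
r = 20316.34 / 24100.5735 ≈ 0.8430

0.8430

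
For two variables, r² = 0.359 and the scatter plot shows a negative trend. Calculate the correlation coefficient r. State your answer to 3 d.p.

|r| = √0.359 = 0.599
The association is negative, so r = −0.599.

-0.599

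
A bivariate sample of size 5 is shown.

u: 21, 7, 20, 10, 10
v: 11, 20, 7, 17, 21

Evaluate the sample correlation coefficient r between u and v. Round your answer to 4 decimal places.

n = 5, Σu = 68, Σv = 76, Σu² = 1090, Σv² = 1300, Σuv = 891
nΣuv − ΣuΣv = 4455 − 5168 = -713
nΣu² − (Σu)² = 5450 − 4624 = 826; nΣv² − (Σv)² = 6500 − 5776 = 724
r = -713 / √(826 × 724) = -713 / 773.3201 ≈ -0.9220

-0.9220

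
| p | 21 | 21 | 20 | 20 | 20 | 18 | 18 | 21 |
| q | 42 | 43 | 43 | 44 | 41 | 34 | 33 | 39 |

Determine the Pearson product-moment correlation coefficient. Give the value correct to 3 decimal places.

0.811

n = 8, Σp = 159, Σq = 319, Σp² = 3171, Σq² = 12845, Σpq = 6370
nΣpq − ΣpΣq = 50960 − 50721 = 239
nΣp² − (Σp)² = 25368 − 25281 = 87; nΣq² − (Σq)² = 102760 − 101761 = 999
r = 239 / √(87 × 999) = 239 / 294.8101 ≈ 0.811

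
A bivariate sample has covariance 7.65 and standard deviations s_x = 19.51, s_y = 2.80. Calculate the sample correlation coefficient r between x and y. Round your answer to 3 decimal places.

r = Cov(x,y) / (s_x · s_y) = 7.65 / (19.51 × 2.80)
  = 7.65 / 54.6280 ≈ 0.140

0.140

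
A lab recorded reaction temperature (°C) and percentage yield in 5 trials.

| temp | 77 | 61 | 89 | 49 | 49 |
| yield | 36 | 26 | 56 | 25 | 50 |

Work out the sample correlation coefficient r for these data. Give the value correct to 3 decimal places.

n = 5, Σx = 325, Σy = 193, Σx² = 22373, Σy² = 8233, Σxy = 13017
nΣxy − ΣxΣy = 65085 − 62725 = 2360
nΣx² − (Σx)² = 111865 − 105625 = 6240; nΣy² − (Σy)² = 41165 − 37249 = 3916
r = 2360 / √(6240 × 3916) = 2360 / 4943.2621 ≈ 0.477

0.477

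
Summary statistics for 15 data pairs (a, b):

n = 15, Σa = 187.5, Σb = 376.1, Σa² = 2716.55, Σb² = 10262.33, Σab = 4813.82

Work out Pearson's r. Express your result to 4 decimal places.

0.2021

r = (nΣab − ΣaΣb) / √[(nΣa² − (Σa)²)(nΣb² − (Σb)²)]
Numerator: 15×4813.82 − 187.5×376.1 = 1688.55
Denominator: √[(40748.25 − 35156.25)(153934.95 − 141451.21)] = √[5592 × 12483.74] = 8355.1825
r = 1688.55 / 8355.1825 ≈ 0.2021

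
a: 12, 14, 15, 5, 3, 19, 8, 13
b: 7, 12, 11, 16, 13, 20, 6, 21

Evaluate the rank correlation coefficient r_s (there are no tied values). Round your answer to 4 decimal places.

Rank a: 4, 6, 7, 2, 1, 8, 3, 5
Rank b: 2, 4, 3, 6, 5, 7, 1, 8
d = rank(a) − rank(b): 2, 2, 4, -4, -4, 1, 2, -3; Σd² = 70
ρ = 1 − 6Σd² / [n(n²−1)] = 1 − 6×70 / (8×63) = 1 − 420/504 ≈ 0.1667

0.1667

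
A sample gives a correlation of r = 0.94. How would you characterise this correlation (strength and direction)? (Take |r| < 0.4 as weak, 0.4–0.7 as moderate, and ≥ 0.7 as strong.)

strong positive

r = 0.94 > 0 so the relationship is positive.
|r| = 0.94, which falls in the strong range.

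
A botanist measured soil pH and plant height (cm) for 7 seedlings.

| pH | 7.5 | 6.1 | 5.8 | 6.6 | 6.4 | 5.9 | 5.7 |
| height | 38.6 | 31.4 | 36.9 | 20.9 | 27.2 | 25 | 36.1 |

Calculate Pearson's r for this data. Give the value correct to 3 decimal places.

0.080

n = 7, Σx = 44, Σy = 216.1, Σx² = 278.92, Σy² = 6942.39, Σxy = 1360.35
nΣxy − ΣxΣy = 9522.45 − 9508.4 = 14.05
nΣx² − (Σx)² = 1952.44 − 1936 = 16.44; nΣy² − (Σy)² = 48596.73 − 46699.21 = 1897.52
r = 14.05 / √(16.44 × 1897.52) = 14.05 / 176.6217 ≈ 0.080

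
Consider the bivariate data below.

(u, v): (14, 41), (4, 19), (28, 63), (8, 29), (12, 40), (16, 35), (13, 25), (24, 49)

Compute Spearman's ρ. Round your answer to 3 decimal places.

0.833

Rank u: 5, 1, 8, 2, 3, 6, 4, 7
Rank v: 6, 1, 8, 3, 5, 4, 2, 7
d = rank(u) − rank(v): -1, 0, 0, -1, -2, 2, 2, 0; Σd² = 14
ρ = 1 − 6Σd² / [n(n²−1)] = 1 − 6×14 / (8×63) = 1 − 84/504 ≈ 0.833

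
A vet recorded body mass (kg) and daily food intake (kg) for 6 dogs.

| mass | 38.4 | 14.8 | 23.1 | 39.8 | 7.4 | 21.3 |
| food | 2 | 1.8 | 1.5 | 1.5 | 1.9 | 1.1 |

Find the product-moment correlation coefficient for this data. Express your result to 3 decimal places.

-0.057

n = 6, Σx = 144.8, Σy = 9.8, Σx² = 4319.7, Σy² = 16.56, Σxy = 235.28
nΣxy − ΣxΣy = 1411.68 − 1419.04 = -7.36
nΣx² − (Σx)² = 25918.2 − 20967.04 = 4951.16; nΣy² − (Σy)² = 99.36 − 96.04 = 3.32
r = -7.36 / √(4951.16 × 3.32) = -7.36 / 128.2102 ≈ -0.057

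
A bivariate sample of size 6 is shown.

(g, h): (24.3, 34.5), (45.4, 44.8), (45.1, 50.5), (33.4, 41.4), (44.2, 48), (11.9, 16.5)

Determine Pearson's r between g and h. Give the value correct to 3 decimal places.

n = 6, Σg = 204.3, Σh = 235.7, Σg² = 7896.47, Σh² = 10037.75, Σgh = 8850.53
nΣgh − ΣgΣh = 53103.18 − 48153.51 = 4949.67
nΣg² − (Σg)² = 47378.82 − 41738.49 = 5640.33; nΣh² − (Σh)² = 60226.5 − 55554.49 = 4672.01
r = 4949.67 / √(5640.33 × 4672.01) = 4949.67 / 5133.3886 ≈ 0.964

0.964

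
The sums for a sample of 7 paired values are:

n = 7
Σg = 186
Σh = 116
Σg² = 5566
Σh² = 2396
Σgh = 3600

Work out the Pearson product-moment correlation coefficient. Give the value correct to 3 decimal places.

r = (nΣgh − ΣgΣh) / √[(nΣg² − (Σg)²)(nΣh² − (Σh)²)]
Numerator: 7×3600 − 186×116 = 3624
Denominator: √[(38962 − 34596)(16772 − 13456)] = √[4366 × 3316] = 3804.9515
r = 3624 / 3804.9515 ≈ 0.952

0.952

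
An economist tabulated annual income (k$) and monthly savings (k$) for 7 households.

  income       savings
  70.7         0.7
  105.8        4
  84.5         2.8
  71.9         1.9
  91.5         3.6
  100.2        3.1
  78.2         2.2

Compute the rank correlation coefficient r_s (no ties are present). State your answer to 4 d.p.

0.9643

Rank income: 1, 7, 4, 2, 5, 6, 3
Rank savings: 1, 7, 4, 2, 6, 5, 3
d = rank(income) − rank(savings): 0, 0, 0, 0, -1, 1, 0; Σd² = 2
ρ = 1 − 6Σd² / [n(n²−1)] = 1 − 6×2 / (7×48) = 1 − 12/336 ≈ 0.9643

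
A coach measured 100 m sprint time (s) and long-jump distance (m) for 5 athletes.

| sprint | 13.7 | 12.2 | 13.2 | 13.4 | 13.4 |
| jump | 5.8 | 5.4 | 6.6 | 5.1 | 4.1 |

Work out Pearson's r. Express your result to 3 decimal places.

n = 5, Σx = 65.9, Σy = 27, Σx² = 869.89, Σy² = 149.18, Σxy = 355.74
nΣxy − ΣxΣy = 1778.7 − 1779.3 = -0.6
nΣx² − (Σx)² = 4349.45 − 4342.81 = 6.64; nΣy² − (Σy)² = 745.9 − 729 = 16.9
r = -0.6 / √(6.64 × 16.9) = -0.6 / 10.5932 ≈ -0.057

-0.057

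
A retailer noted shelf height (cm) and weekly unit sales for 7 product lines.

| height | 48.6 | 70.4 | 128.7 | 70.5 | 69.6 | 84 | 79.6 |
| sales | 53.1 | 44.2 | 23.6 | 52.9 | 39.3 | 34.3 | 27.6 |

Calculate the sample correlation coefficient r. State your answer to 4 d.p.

n = 7, Σx = 551.4, Σy = 275, Σx² = 47088.38, Σy² = 11611.36, Σxy = 20272.55
nΣxy − ΣxΣy = 141907.85 − 151635 = -9727.15
nΣx² − (Σx)² = 329618.66 − 304041.96 = 25576.7; nΣy² − (Σy)² = 81279.52 − 75625 = 5654.52
r = -9727.15 / √(25576.7 × 5654.52) = -9727.15 / 12025.9703 ≈ -0.8088

-0.8088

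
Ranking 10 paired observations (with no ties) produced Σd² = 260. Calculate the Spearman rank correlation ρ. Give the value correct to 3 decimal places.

ρ = 1 − 6Σd² / [n(n²−1)] = 1 − 6×260 / (10×99)
  = 1 − 1560/990 = 1 − 1.5758 ≈ -0.576

-0.576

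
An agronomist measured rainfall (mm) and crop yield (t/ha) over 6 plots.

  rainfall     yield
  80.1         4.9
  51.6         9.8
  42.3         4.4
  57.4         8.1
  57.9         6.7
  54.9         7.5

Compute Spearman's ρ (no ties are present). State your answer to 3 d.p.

Rank rainfall: 6, 2, 1, 4, 5, 3
Rank yield: 2, 6, 1, 5, 3, 4
d = rank(rainfall) − rank(yield): 4, -4, 0, -1, 2, -1; Σd² = 38
ρ = 1 − 6Σd² / [n(n²−1)] = 1 − 6×38 / (6×35) = 1 − 228/210 ≈ -0.086

-0.086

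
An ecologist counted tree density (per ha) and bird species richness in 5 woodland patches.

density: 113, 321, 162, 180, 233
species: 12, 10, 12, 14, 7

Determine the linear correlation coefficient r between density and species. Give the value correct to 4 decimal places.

n = 5, Σx = 1009, Σy = 55, Σx² = 228743, Σy² = 633, Σxy = 10661
nΣxy − ΣxΣy = 53305 − 55495 = -2190
nΣx² − (Σx)² = 1143715 − 1018081 = 125634; nΣy² − (Σy)² = 3165 − 3025 = 140
r = -2190 / √(125634 × 140) = -2190 / 4193.8956 ≈ -0.5222

-0.5222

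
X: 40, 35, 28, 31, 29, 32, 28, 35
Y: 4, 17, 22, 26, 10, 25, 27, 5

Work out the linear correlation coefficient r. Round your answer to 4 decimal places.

n = 8, ΣX = 258, ΣY = 136, ΣX² = 8444, ΣY² = 2944, ΣXY = 4198
nΣXY − ΣXΣY = 33584 − 35088 = -1504
nΣX² − (ΣX)² = 67552 − 66564 = 988; nΣY² − (ΣY)² = 23552 − 18496 = 5056
r = -1504 / √(988 × 5056) = -1504 / 2235.0230 ≈ -0.6729

-0.6729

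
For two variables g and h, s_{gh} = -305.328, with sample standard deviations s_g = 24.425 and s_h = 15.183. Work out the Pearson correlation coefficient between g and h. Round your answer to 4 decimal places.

-0.8233

r = Cov(g,h) / (s_g · s_h) = -305.328 / (24.425 × 15.183)
  = -305.328 / 370.8448 ≈ -0.8233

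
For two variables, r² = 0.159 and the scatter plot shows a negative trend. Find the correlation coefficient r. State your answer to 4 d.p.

|r| = √0.159 = 0.3987
The association is negative, so r = −0.3987.

-0.3987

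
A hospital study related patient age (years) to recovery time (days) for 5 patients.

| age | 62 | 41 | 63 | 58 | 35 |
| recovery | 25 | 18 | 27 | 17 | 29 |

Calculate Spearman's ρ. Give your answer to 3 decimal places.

-0.100

Rank age: 4, 2, 5, 3, 1
Rank recovery: 3, 2, 4, 1, 5
d = rank(age) − rank(recovery): 1, 0, 1, 2, -4; Σd² = 22
ρ = 1 − 6Σd² / [n(n²−1)] = 1 − 6×22 / (5×24) = 1 − 132/120 ≈ -0.100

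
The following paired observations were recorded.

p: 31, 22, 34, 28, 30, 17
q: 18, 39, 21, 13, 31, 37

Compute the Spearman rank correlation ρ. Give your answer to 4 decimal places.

Rank p: 5, 2, 6, 3, 4, 1
Rank q: 2, 6, 3, 1, 4, 5
d = rank(p) − rank(q): 3, -4, 3, 2, 0, -4; Σd² = 54
ρ = 1 − 6Σd² / [n(n²−1)] = 1 − 6×54 / (6×35) = 1 − 324/210 ≈ -0.5429

-0.5429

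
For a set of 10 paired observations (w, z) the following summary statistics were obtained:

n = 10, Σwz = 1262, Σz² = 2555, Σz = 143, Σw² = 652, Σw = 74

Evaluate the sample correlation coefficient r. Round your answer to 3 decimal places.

0.883

r = (nΣwz − ΣwΣz) / √[(nΣw² − (Σw)²)(nΣz² − (Σz)²)]
Numerator: 10×1262 − 74×143 = 2038
Denominator: √[(6520 − 5476)(25550 − 20449)] = √[1044 × 5101] = 2307.6924
r = 2038 / 2307.6924 ≈ 0.883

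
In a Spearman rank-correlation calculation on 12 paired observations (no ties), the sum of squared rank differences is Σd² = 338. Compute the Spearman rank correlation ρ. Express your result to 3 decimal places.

ρ = 1 − 6Σd² / [n(n²−1)] = 1 − 6×338 / (12×143)
  = 1 − 2028/1716 = 1 − 1.1818 ≈ -0.182

-0.182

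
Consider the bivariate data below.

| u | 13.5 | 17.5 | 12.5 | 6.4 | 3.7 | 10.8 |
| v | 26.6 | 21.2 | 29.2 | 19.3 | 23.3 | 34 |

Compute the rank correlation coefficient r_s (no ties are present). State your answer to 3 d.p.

0.086

Rank u: 5, 6, 4, 2, 1, 3
Rank v: 4, 2, 5, 1, 3, 6
d = rank(u) − rank(v): 1, 4, -1, 1, -2, -3; Σd² = 32
ρ = 1 − 6Σd² / [n(n²−1)] = 1 − 6×32 / (6×35) = 1 − 192/210 ≈ 0.086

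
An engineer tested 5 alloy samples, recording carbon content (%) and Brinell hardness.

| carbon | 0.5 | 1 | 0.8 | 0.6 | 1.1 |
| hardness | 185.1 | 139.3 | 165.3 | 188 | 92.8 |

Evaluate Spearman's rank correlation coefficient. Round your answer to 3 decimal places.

Rank carbon: 1, 4, 3, 2, 5
Rank hardness: 4, 2, 3, 5, 1
d = rank(carbon) − rank(hardness): -3, 2, 0, -3, 4; Σd² = 38
ρ = 1 − 6Σd² / [n(n²−1)] = 1 − 6×38 / (5×24) = 1 − 228/120 ≈ -0.900

-0.900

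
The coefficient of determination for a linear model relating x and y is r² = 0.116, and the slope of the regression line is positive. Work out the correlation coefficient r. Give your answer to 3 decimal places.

0.341

|r| = √0.116 = 0.341
The association is positive, so r = 0.341.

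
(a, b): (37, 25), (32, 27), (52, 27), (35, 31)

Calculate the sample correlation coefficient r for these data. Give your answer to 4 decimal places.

n = 4, Σa = 156, Σb = 110, Σa² = 6322, Σb² = 3044, Σab = 4278
nΣab − ΣaΣb = 17112 − 17160 = -48
nΣa² − (Σa)² = 25288 − 24336 = 952; nΣb² − (Σb)² = 12176 − 12100 = 76
r = -48 / √(952 × 76) = -48 / 268.9833 ≈ -0.1784

-0.1784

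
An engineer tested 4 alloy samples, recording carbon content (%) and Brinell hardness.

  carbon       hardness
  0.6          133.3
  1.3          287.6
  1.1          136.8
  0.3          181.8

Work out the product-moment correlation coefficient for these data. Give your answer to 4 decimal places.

n = 4, Σx = 3.3, Σy = 739.5, Σx² = 3.35, Σy² = 152248.13, Σxy = 658.88
nΣxy − ΣxΣy = 2635.52 − 2440.35 = 195.17
nΣx² − (Σx)² = 13.4 − 10.89 = 2.51; nΣy² − (Σy)² = 608992.52 − 546860.25 = 62132.27
r = 195.17 / √(2.51 × 62132.27) = 195.17 / 394.9076 ≈ 0.4942

0.4942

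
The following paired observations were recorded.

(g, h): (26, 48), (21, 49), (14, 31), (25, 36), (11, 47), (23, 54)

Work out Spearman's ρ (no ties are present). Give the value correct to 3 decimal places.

Rank g: 6, 3, 2, 5, 1, 4
Rank h: 4, 5, 1, 2, 3, 6
d = rank(g) − rank(h): 2, -2, 1, 3, -2, -2; Σd² = 26
ρ = 1 − 6Σd² / [n(n²−1)] = 1 − 6×26 / (6×35) = 1 − 156/210 ≈ 0.257

0.257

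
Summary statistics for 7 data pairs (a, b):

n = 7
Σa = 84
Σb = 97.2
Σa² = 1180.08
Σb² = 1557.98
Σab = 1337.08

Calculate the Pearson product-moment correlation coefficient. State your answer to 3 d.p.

0.902

r = (nΣab − ΣaΣb) / √[(nΣa² − (Σa)²)(nΣb² − (Σb)²)]
Numerator: 7×1337.08 − 84×97.2 = 1194.76
Denominator: √[(8260.56 − 7056)(10905.86 − 9447.84)] = √[1204.56 × 1458.02] = 1325.2443
r = 1194.76 / 1325.2443 ≈ 0.902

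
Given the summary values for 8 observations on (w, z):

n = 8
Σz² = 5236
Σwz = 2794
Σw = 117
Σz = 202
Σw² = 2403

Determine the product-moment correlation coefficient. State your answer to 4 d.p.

-0.5234

r = (nΣwz − ΣwΣz) / √[(nΣw² − (Σw)²)(nΣz² − (Σz)²)]
Numerator: 8×2794 − 117×202 = -1282
Denominator: √[(19224 − 13689)(41888 − 40804)] = √[5535 × 1084] = 2449.4775
r = -1282 / 2449.4775 ≈ -0.5234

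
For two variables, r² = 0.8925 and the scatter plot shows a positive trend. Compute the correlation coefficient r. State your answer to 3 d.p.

|r| = √0.8925 = 0.945
The association is positive, so r = 0.945.

0.945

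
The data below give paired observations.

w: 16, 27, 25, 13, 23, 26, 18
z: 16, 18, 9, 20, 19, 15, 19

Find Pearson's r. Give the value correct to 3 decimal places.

-0.457

n = 7, Σw = 148, Σz = 116, Σw² = 3308, Σz² = 2008, Σwz = 2396
nΣwz − ΣwΣz = 16772 − 17168 = -396
nΣw² − (Σw)² = 23156 − 21904 = 1252; nΣz² − (Σz)² = 14056 − 13456 = 600
r = -396 / √(1252 × 600) = -396 / 866.7179 ≈ -0.457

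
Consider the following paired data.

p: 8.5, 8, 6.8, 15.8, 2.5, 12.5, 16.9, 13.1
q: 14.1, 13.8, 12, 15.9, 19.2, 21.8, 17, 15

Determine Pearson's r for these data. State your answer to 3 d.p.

n = 8, Σp = 84.1, Σq = 128.8, Σp² = 1051.85, Σq² = 2143.94, Σpq = 1367.37
nΣpq − ΣpΣq = 10938.96 − 10832.08 = 106.88
nΣp² − (Σp)² = 8414.8 − 7072.81 = 1341.99; nΣq² − (Σq)² = 17151.52 − 16589.44 = 562.08
r = 106.88 / √(1341.99 × 562.08) = 106.88 / 868.5078 ≈ 0.123

0.123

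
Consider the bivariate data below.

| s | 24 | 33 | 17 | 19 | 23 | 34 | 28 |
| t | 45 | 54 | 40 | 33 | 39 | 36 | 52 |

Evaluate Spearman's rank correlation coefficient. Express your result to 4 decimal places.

0.3214

Rank s: 4, 6, 1, 2, 3, 7, 5
Rank t: 5, 7, 4, 1, 3, 2, 6
d = rank(s) − rank(t): -1, -1, -3, 1, 0, 5, -1; Σd² = 38
ρ = 1 − 6Σd² / [n(n²−1)] = 1 − 6×38 / (7×48) = 1 − 228/336 ≈ 0.3214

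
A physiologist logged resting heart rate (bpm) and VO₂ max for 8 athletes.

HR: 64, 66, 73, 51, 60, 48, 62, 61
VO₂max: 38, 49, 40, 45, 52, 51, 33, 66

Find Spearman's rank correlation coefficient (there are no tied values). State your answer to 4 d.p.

Rank HR: 6, 7, 8, 2, 3, 1, 5, 4
Rank VO₂max: 2, 5, 3, 4, 7, 6, 1, 8
d = rank(HR) − rank(VO₂max): 4, 2, 5, -2, -4, -5, 4, -4; Σd² = 122
ρ = 1 − 6Σd² / [n(n²−1)] = 1 − 6×122 / (8×63) = 1 − 732/504 ≈ -0.4524

-0.4524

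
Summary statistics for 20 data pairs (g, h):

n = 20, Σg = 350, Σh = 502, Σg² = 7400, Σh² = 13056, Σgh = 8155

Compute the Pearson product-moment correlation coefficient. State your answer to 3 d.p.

-0.826

r = (nΣgh − ΣgΣh) / √[(nΣg² − (Σg)²)(nΣh² − (Σh)²)]
Numerator: 20×8155 − 350×502 = -12600
Denominator: √[(148000 − 122500)(261120 − 252004)] = √[25500 × 9116] = 15246.5734
r = -12600 / 15246.5734 ≈ -0.826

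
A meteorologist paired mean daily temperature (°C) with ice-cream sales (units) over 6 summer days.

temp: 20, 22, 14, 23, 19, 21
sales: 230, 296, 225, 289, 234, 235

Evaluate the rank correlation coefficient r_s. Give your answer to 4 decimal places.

Rank temp: 3, 5, 1, 6, 2, 4
Rank sales: 2, 6, 1, 5, 3, 4
d = rank(temp) − rank(sales): 1, -1, 0, 1, -1, 0; Σd² = 4
ρ = 1 − 6Σd² / [n(n²−1)] = 1 − 6×4 / (6×35) = 1 − 24/210 ≈ 0.8857

0.8857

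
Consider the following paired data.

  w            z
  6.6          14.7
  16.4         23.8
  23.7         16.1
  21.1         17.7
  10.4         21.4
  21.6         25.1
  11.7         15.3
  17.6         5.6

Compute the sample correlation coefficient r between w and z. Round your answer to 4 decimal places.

0.1150

n = 8, Σw = 129.1, Σz = 139.7, Σw² = 2340.79, Σz² = 2708.45, Σwz = 2284.67
nΣwz − ΣwΣz = 18277.36 − 18035.27 = 242.09
nΣw² − (Σw)² = 18726.32 − 16666.81 = 2059.51; nΣz² − (Σz)² = 21667.6 − 19516.09 = 2151.51
r = 242.09 / √(2059.51 × 2151.51) = 242.09 / 2105.0074 ≈ 0.1150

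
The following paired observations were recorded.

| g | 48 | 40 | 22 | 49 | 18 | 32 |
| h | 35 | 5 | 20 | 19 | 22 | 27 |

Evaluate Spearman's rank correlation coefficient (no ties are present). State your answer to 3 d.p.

Rank g: 5, 4, 2, 6, 1, 3
Rank h: 6, 1, 3, 2, 4, 5
d = rank(g) − rank(h): -1, 3, -1, 4, -3, -2; Σd² = 40
ρ = 1 − 6Σd² / [n(n²−1)] = 1 − 6×40 / (6×35) = 1 − 240/210 ≈ -0.143

-0.143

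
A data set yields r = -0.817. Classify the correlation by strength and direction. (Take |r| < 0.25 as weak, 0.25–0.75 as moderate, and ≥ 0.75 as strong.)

strong negative

r = -0.817 < 0 so the relationship is negative.
|r| = 0.817, which falls in the strong range.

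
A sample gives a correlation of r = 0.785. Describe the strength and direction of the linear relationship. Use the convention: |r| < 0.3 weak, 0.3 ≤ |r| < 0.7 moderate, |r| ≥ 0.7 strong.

r = 0.785 > 0 so the relationship is positive.
|r| = 0.785, which falls in the strong range.

strong positive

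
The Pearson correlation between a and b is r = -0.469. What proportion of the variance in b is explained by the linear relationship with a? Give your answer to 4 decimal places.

0.2200

r² = (-0.469)² = 0.2200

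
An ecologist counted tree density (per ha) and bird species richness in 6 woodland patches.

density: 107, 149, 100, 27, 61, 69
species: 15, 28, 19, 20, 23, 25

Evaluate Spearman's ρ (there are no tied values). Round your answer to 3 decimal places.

Rank density: 5, 6, 4, 1, 2, 3
Rank species: 1, 6, 2, 3, 4, 5
d = rank(density) − rank(species): 4, 0, 2, -2, -2, -2; Σd² = 32
ρ = 1 − 6Σd² / [n(n²−1)] = 1 − 6×32 / (6×35) = 1 − 192/210 ≈ 0.086

0.086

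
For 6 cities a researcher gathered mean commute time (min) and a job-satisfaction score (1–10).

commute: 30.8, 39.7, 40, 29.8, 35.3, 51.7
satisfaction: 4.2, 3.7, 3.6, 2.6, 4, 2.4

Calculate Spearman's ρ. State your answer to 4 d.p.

Rank commute: 2, 4, 5, 1, 3, 6
Rank satisfaction: 6, 4, 3, 2, 5, 1
d = rank(commute) − rank(satisfaction): -4, 0, 2, -1, -2, 5; Σd² = 50
ρ = 1 − 6Σd² / [n(n²−1)] = 1 − 6×50 / (6×35) = 1 − 300/210 ≈ -0.4286

-0.4286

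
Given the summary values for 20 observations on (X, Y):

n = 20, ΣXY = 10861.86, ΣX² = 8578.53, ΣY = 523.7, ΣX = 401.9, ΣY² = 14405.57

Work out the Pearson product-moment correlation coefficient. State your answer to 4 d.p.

0.5733

r = (nΣXY − ΣXΣY) / √[(nΣX² − (ΣX)²)(nΣY² − (ΣY)²)]
Numerator: 20×10861.86 − 401.9×523.7 = 6762.17
Denominator: √[(171570.6 − 161523.61)(288111.4 − 274261.69)] = √[10046.99 × 13849.71] = 11796.0967
r = 6762.17 / 11796.0967 ≈ 0.5733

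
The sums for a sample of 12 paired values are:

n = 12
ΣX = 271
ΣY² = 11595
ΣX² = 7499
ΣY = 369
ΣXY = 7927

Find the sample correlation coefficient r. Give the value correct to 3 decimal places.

r = (nΣXY − ΣXΣY) / √[(nΣX² − (ΣX)²)(nΣY² − (ΣY)²)]
Numerator: 12×7927 − 271×369 = -4875
Denominator: √[(89988 − 73441)(139140 − 136161)] = √[16547 × 2979] = 7020.9339
r = -4875 / 7020.9339 ≈ -0.694

-0.694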